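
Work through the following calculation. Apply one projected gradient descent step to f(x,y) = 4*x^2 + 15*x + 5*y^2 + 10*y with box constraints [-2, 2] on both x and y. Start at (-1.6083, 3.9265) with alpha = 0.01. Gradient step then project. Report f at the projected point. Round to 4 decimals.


Step 1: Compute gradient at (-1.6083, 3.9265).
grad_x = 2*4*-1.6083 + 15 = 2.1336
grad_y = 2*5*3.9265 + 10 = 49.265
Step 2: Gradient step.
x_raw = -1.6083 - 0.01*2.1336 = -1.6296
y_raw = 3.9265 - 0.01*49.265 = 3.4339
Step 3: Project onto [-2, 2].
x_proj = clip(-1.6296) = -1.6296
y_proj = clip(3.4339) = 2.0
Step 4: Evaluate f.
f(-1.6296, 2.0) = 26.1783


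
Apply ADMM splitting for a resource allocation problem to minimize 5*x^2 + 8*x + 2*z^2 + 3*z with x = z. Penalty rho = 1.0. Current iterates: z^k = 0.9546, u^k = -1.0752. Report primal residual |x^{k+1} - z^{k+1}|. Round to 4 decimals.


ADMM iteration with rho = 1.0, z^k = 0.9546, u^k = -1.0752
Step 1: x-update.
Minimize 5*x^2 + 8*x + (1.0/2)*(x - 0.9546 - 1.0752)^2
FOC: (2*5 + 1.0)*x = -8 + 1.0*(0.9546 + 1.0752)
x^{k+1} = -0.5427
Step 2: z-update.
Minimize 2*z^2 + 3*z + (1.0/2)*(-0.5427 - z - 1.0752)^2
FOC: (2*2 + 1.0)*z = -3 + 1.0*(-0.5427 - 1.0752)
z^{k+1} = -0.9236
Step 3: u-update.
u^{k+1} = -1.0752 - 0.5427 + 0.9236 = -0.6944
Step 4: Primal residual = |-0.5427 + 0.9236| = 0.3808


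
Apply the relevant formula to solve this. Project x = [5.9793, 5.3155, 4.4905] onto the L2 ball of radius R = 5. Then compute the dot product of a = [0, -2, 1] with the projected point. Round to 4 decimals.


Step 1: Compute ||x|| (intermediates to 6 decimals).
||x|| = sqrt(5.9793^2 + 5.3155^2 + 4.4905^2) = 9.174484
Step 2: Project.
Since ||x|| > R, scale = R/||x|| = 5/9.174484 = 0.54499, proj(x) = scale * x
proj(x) = [3.258659, 2.896894, 2.447278]
Step 3: Dot product.
a^T * proj(x) = 0*3.258659 - 2*2.896894 + 1*2.447278 = -3.3465


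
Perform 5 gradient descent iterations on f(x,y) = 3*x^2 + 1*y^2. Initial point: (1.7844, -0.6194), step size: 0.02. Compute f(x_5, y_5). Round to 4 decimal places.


Gradient descent on f(x,y) = 3*x^2 + 1*y^2.
Starting point: (1.7844, -0.6194), alpha = 0.02
Step 1: grad_x = 2*3*1.7844 = 10.7064, grad_y = 2*1*-0.6194 = -1.2388
  x_1 = 1.7844 - 0.02*10.7064 = 1.5703
  y_1 = -0.6194 - 0.02*-1.2388 = -0.5946
Step 2: grad_x = 2*3*1.5703 = 9.4216, grad_y = 2*1*-0.5946 = -1.1892
  x_2 = 1.5703 - 0.02*9.4216 = 1.3818
  y_2 = -0.5946 - 0.02*-1.1892 = -0.5708
Step 3: grad_x = 2*3*1.3818 = 8.291, grad_y = 2*1*-0.5708 = -1.1417
  x_3 = 1.3818 - 0.02*8.291 = 1.216
  y_3 = -0.5708 - 0.02*-1.1417 = -0.548
Step 4: grad_x = 2*3*1.216 = 7.2961, grad_y = 2*1*-0.548 = -1.096
  x_4 = 1.216 - 0.02*7.2961 = 1.0701
  y_4 = -0.548 - 0.02*-1.096 = -0.5261
Step 5: grad_x = 2*3*1.0701 = 6.4206, grad_y = 2*1*-0.5261 = -1.0522
  x_5 = 1.0701 - 0.02*6.4206 = 0.9417
  y_5 = -0.5261 - 0.02*-1.0522 = -0.505
f(0.9417, -0.505) = 3*0.9417^2 + 1*(-0.505)^2 = 2.9154


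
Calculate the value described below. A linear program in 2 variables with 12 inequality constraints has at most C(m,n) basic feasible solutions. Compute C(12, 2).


Each vertex corresponds to some choice of n active constraints out of m, so the number of vertices is at most C(m, n) = m! / (n!(m-n)!).
m = 12, n = 2
Numerator: 12 * 11
Denominator: 2! = 2
C(12, 2) = 66


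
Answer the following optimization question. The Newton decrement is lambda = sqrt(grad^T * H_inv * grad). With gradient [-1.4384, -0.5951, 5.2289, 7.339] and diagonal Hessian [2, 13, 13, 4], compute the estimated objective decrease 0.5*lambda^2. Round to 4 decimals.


Step 1: H is diagonal, so H^(-1) * g = [-0.7192, -0.0458, 0.4022, 1.8348].
Step 2: g^T H^(-1) g = sum_i g_i^2 / H_ii
  = (-1.4384)^2/2 + (-0.5951)^2/13 + (5.2289)^2/13 + (7.339)^2/4
  = 1.0345 + 0.0272 + 2.1032 + 13.4652 = 16.6302
Step 3: Objective decrease = 0.5 * g^T H^(-1) g = 8.3151


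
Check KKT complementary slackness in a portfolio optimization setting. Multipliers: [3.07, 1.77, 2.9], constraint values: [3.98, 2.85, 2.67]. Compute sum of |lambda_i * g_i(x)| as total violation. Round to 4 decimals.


KKT complementary slackness check:
lambda_1 * g_1 = 3.07 * 3.98 = 12.2186
lambda_2 * g_2 = 1.77 * 2.85 = 5.0445
lambda_3 * g_3 = 2.9 * 2.67 = 7.743
Total violation = 12.2186 + 5.0445 + 7.743 = 25.0061


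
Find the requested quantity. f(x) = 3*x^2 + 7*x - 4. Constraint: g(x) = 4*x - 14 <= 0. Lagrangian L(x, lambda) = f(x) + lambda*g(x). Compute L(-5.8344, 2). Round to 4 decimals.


Step 1: Evaluate f(x).
f(-5.8344) = 3*(-5.8344)^2 + 7*(-5.8344) - 4 = 57.2799
Step 2: Evaluate g(x).
g(-5.8344) = 4*-5.8344 - 14 = -37.3376
Step 3: Compute Lagrangian.
L = 57.2799 + 2*-37.3376 = -17.3953


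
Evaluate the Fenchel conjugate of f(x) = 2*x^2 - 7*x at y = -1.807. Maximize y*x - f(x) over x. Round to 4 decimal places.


f*(y) = sup_x {y*x - a*x^2 - b*x} = sup_x {(y-b)*x - a*x^2}
FOC: (y - b) - 2a*x = 0 => x* = (y - b)/(2a)
x* = (-1.807 + 7)/(2*2) = 1.2983
f*(-1.807) = (y-b)^2/(4a) = (-1.807 + 7)^2/(4*2)
= 26.9672/8 = 3.3709


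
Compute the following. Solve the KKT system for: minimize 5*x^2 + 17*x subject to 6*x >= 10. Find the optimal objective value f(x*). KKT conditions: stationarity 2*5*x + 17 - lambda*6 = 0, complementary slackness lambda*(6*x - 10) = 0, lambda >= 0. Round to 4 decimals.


Step 1: Try lambda = 0 (constraint inactive).
x_unc = -17/(2*5) = -1.7
Check: 6*-1.7 = -10.2 < 10 -- violated!
Step 2: Constraint must be active: 6*x = 10
x* = 10/6 = 5/3 = 1.6667 (rounded; the exact value 5/3 is used below)
lambda = (2*5*(5/3) + 17)/6 = 5.6111
Step 3: Compute optimal value.
f(x*) = 5*(5/3)^2 + 17*(5/3) = 42.2222


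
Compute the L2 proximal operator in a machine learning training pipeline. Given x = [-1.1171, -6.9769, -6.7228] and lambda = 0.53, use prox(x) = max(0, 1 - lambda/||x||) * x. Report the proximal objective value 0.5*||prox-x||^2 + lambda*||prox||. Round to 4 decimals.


Step 1: Compute ||x||.
||x|| = 9.753
Step 2: Compute scaling factor.
scale = max(0, 1 - 0.53/9.753) = 0.9457
Step 3: prox(x) = [-1.0564, -6.5978, -6.3575]
||prox(x)|| = 9.223
Step 4: Proximal objective.
0.5*||prox-x||^2 = 0.1405
lambda*||prox|| = 4.8882
Total = 5.0286


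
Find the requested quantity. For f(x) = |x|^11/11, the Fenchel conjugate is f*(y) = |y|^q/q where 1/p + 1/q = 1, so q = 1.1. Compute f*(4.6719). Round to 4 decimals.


The conjugate exponent q satisfies 1/p + 1/q = 1.
p = 11, so q = 11/(11 - 1) = 1.1
|y|^q = 4.6719^1.1 = 5.4506
f*(4.6719) = 5.4506 / 1.1 = 4.9551


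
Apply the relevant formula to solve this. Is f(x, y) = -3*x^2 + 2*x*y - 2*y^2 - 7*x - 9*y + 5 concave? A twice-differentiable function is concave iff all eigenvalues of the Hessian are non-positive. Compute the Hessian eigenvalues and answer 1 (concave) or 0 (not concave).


The Hessian of f(x,y) = -3*x^2 + 2*x*y - 2*y^2 - 7*x - 9*y + 5 is:
H = [[-6, 2], [2, -4]]
Trace = -6 - 4 = -10
Determinant = -6*-4 - (2)^2 = 20
Discriminant = (-10)^2 - 4*20 = 20.0
Eigenvalues: lambda_1 = -7.2361, lambda_2 = -2.7639
The function is concave.

1


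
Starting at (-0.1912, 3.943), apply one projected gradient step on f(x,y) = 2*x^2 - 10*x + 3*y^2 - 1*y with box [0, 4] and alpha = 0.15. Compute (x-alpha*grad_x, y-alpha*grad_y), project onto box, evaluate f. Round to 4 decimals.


Step 1: Compute gradient at (-0.1912, 3.943).
grad_x = 2*2*-0.1912 - 10 = -10.7648
grad_y = 2*3*3.943 - 1 = 22.658
Step 2: Gradient step.
x_raw = -0.1912 - 0.15*-10.7648 = 1.4235
y_raw = 3.943 - 0.15*22.658 = 0.5443
Step 3: Project onto [0, 4].
x_proj = clip(1.4235) = 1.4235
y_proj = clip(0.5443) = 0.5443
Step 4: Evaluate f.
f(1.4235, 0.5443) = -9.8379


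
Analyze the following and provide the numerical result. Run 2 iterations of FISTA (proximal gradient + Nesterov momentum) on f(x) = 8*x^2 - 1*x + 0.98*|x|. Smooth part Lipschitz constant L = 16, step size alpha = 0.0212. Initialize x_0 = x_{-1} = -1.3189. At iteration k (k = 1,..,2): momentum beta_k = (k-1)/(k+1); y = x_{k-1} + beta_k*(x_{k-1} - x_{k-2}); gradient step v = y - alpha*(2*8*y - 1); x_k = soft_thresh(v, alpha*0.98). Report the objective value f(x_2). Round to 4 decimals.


FISTA on f(x) = 8*x^2 - 1*x + 0.98*|x|
L = 16, alpha = 0.0212
Iteration 1: beta = 0.0, y = -1.3189 + 0.0*(-1.3189 + 1.3189) = -1.3189
  grad(y) = -22.1024, v = y - alpha*grad = -0.8503
  prox(v) = soft_thresh(-0.8503, 0.0208) = -0.8296
Iteration 2: beta = 0.3333, y = -0.8296 + 0.3333*(-0.8296 + 1.3189) = -0.6664
  grad(y) = -11.663, v = y - alpha*grad = -0.4192
  prox(v) = soft_thresh(-0.4192, 0.0208) = -0.3984
f(x_2) = 8*(-0.3984)^2 - 1*(-0.3984) + 0.98*|-0.3984| = 2.0587


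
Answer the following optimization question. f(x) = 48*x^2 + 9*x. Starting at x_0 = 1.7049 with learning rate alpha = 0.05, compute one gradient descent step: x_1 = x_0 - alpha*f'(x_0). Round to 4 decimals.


We compute the gradient at x_0 and apply the update.
f'(x) = 96*x + 9
f'(1.7049) = 96*1.7049 + 9 = 172.6704
x_1 = 1.7049 - 0.05*172.6704 = -6.9286


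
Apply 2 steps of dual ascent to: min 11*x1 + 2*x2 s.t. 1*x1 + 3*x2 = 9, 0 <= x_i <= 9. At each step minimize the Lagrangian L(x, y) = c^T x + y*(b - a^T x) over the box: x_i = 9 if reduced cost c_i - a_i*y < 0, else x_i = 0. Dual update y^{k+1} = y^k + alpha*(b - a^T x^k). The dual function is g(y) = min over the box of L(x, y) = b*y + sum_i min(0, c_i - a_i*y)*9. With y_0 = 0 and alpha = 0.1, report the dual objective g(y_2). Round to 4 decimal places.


Dual ascent for LP: min 11*x1 + 2*x2, 1*x1 + 3*x2 = 9, 0 <= x_i <= 9
Step 1: y^k = 0.0, reduced costs: (11.0, 2.0)
  x^k = (0.0, 0.0), subgradient = b - a^T x = 9.0
  y^{k+1} = 0.0 + 0.1*9.0 = 0.9
Step 2: y^k = 0.9, reduced costs: (10.1, -0.7)
  x^k = (0.0, 9.0), subgradient = b - a^T x = -18.0
  y^{k+1} = 0.9 + 0.1*-18.0 = -0.9
Dual objective at y_2 = -0.9: reduced costs (11.9, 4.7), box minimizer x = (0.0, 0.0)
g(y_2) = b*y + (c1 - a1*y)*x1 + (c2 - a2*y)*x2 = 9*(-0.9) + 11.9*0.0 + 4.7*0.0 = -8.1 + 0.0 + 0.0 = -8.1


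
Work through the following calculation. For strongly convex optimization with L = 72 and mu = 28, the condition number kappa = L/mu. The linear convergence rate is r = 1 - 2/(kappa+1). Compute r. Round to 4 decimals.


Step 1: Compute the condition number.
kappa = L/mu = 72/28 = 2.5714
Step 2: Compute the convergence rate.
r = 1 - 2/(kappa + 1) = 1 - 2*mu/(L + mu) = (L - mu)/(L + mu) = 44/100 = 0.44


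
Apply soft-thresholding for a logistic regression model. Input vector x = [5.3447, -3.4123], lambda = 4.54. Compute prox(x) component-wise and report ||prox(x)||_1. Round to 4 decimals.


Soft-thresholding with lambda = 4.54:
prox(5.3447) = sign(5.3447)*max(|5.3447| - 4.54, 0) = 0.8047
prox(-3.4123) = sign(-3.4123)*max(|-3.4123| - 4.54, 0) = 0.0
prox(x) = [0.8047, 0.0]
||prox(x)||_1 = 0.8047 + 0.0 = 0.8047


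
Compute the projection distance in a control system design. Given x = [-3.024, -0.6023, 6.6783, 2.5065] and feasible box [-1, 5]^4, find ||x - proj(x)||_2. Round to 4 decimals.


Project each component onto [-1, 5].
clip(-3.024) = -1.0, clip(-0.6023) = -0.6023, clip(6.6783) = 5.0, clip(2.5065) = 2.5065
Projection = [-1.0, -0.6023, 5.0, 2.5065]
Squared diffs: [4.0966, 0.0, 2.8167, 0.0]
Distance = sqrt(6.9133) = 2.6293


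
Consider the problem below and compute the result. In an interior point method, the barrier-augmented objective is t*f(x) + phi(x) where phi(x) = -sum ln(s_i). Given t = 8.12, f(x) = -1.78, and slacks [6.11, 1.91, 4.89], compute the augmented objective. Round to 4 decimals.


Step 1: Compute log-barrier.
ln values: [1.8099, 0.6471, 1.5872]
phi = -(1.8099 + 0.6471 + 1.5872) = -4.0442
Step 2: Compute augmented objective.
t*f(x) = 8.12*-1.78 = -14.4536
Total = -14.4536 - 4.0442 = -18.4978


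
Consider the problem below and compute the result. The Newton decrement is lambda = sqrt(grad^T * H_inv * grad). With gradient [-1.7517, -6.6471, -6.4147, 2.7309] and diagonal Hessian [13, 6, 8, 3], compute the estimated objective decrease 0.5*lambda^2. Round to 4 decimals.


Step 1: H is diagonal, so H^(-1) * g = [-0.1347, -1.1079, -0.8018, 0.9103].
Step 2: g^T H^(-1) g = sum_i g_i^2 / H_ii
  = (-1.7517)^2/13 + (-6.6471)^2/6 + (-6.4147)^2/8 + (2.7309)^2/3
  = 0.236 + 7.364 + 5.1435 + 2.4859 = 15.2295
Step 3: Objective decrease = 0.5 * g^T H^(-1) g = 7.6148


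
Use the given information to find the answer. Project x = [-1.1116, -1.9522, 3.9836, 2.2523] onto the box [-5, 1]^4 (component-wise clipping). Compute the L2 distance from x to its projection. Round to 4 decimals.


Project each component onto [-5, 1].
clip(-1.1116) = -1.1116, clip(-1.9522) = -1.9522, clip(3.9836) = 1.0, clip(2.2523) = 1.0
Projection = [-1.1116, -1.9522, 1.0, 1.0]
Squared diffs: [0.0, 0.0, 8.9019, 1.5683]
Distance = sqrt(10.4702) = 3.2358


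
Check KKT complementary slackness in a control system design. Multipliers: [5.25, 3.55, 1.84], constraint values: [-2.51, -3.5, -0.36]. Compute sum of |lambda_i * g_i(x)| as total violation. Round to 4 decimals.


KKT complementary slackness check:
lambda_1 * g_1 = 5.25 * -2.51 = -13.1775
lambda_2 * g_2 = 3.55 * -3.5 = -12.425
lambda_3 * g_3 = 1.84 * -0.36 = -0.6624
Total violation = 13.1775 + 12.425 + 0.6624 = 26.2649


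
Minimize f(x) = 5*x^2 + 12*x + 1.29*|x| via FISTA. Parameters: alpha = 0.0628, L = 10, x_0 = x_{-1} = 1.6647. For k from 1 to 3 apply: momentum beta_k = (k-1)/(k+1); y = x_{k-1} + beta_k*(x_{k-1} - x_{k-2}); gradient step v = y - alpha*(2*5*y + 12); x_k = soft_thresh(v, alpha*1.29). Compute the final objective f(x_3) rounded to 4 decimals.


FISTA on f(x) = 5*x^2 + 12*x + 1.29*|x|
L = 10, alpha = 0.0628
Iteration 1: beta = 0.0, y = 1.6647 + 0.0*(1.6647 - 1.6647) = 1.6647
  grad(y) = 28.647, v = y - alpha*grad = -0.1343
  prox(v) = soft_thresh(-0.1343, 0.081) = -0.0533
Iteration 2: beta = 0.3333, y = -0.0533 + 0.3333*(-0.0533 - 1.6647) = -0.626
  grad(y) = 5.7401, v = y - alpha*grad = -0.9865
  prox(v) = soft_thresh(-0.9865, 0.081) = -0.9055
Iteration 3: beta = 0.5, y = -0.9055 + 0.5*(-0.9055 + 0.0533) = -1.3315
  grad(y) = -1.3153, v = y - alpha*grad = -1.2489
  prox(v) = soft_thresh(-1.2489, 0.081) = -1.1679
f(x_3) = 5*(-1.1679)^2 + 12*(-1.1679) + 1.29*|-1.1679| = -5.6882


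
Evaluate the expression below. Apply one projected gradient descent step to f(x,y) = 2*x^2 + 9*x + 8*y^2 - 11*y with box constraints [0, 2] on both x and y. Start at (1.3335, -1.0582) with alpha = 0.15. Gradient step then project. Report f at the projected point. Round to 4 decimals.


Step 1: Compute gradient at (1.3335, -1.0582).
grad_x = 2*2*1.3335 + 9 = 14.334
grad_y = 2*8*-1.0582 - 11 = -27.9312
Step 2: Gradient step.
x_raw = 1.3335 - 0.15*14.334 = -0.8166
y_raw = -1.0582 - 0.15*-27.9312 = 3.1315
Step 3: Project onto [0, 2].
x_proj = clip(-0.8166) = 0.0
y_proj = clip(3.1315) = 2.0
Step 4: Evaluate f.
f(0.0, 2.0) = 10.0


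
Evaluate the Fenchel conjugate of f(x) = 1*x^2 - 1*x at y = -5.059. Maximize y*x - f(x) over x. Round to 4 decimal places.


f*(y) = sup_x {y*x - a*x^2 - b*x} = sup_x {(y-b)*x - a*x^2}
FOC: (y - b) - 2a*x = 0 => x* = (y - b)/(2a)
x* = (-5.059 + 1)/(2*1) = -2.0295
f*(-5.059) = (y-b)^2/(4a) = (-5.059 + 1)^2/(4*1)
= 16.4755/4 = 4.1189


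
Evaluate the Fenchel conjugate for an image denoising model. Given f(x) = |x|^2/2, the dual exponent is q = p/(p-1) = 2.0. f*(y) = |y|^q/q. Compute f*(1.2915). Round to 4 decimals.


The conjugate exponent q satisfies 1/p + 1/q = 1.
p = 2, so q = 2/(2 - 1) = 2.0
|y|^q = 1.2915^2.0 = 1.668
f*(1.2915) = 1.668 / 2.0 = 0.834


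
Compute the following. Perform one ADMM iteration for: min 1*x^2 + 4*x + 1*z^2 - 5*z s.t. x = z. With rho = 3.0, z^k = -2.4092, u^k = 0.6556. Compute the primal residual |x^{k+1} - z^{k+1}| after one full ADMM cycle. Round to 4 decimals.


ADMM iteration with rho = 3.0, z^k = -2.4092, u^k = 0.6556
Step 1: x-update.
Minimize 1*x^2 + 4*x + (3.0/2)*(x + 2.4092 + 0.6556)^2
FOC: (2*1 + 3.0)*x = -4 + 3.0*(-2.4092 - 0.6556)
x^{k+1} = -2.6389
Step 2: z-update.
Minimize 1*z^2 - 5*z + (3.0/2)*(-2.6389 - z + 0.6556)^2
FOC: (2*1 + 3.0)*z = 5 + 3.0*(-2.6389 + 0.6556)
z^{k+1} = -0.19
Step 3: u-update.
u^{k+1} = 0.6556 - 2.6389 + 0.19 = -1.7933
Step 4: Primal residual = |-2.6389 + 0.19| = 2.4489


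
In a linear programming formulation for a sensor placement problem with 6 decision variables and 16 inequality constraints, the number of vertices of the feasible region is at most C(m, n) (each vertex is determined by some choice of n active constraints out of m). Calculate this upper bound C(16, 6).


Each vertex corresponds to some choice of n active constraints out of m, so the number of vertices is at most C(m, n) = m! / (n!(m-n)!).
m = 16, n = 6
Numerator: 16 * 15 * 14 * 13 * 12 * 11
Denominator: 6! = 720
C(16, 6) = 8008


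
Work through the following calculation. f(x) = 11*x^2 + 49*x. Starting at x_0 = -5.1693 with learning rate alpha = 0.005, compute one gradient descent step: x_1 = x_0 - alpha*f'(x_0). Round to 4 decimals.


We compute the gradient at x_0 and apply the update.
f'(x) = 22*x + 49
f'(-5.1693) = 22*-5.1693 + 49 = -64.7246
x_1 = -5.1693 - 0.005*-64.7246 = -4.8457


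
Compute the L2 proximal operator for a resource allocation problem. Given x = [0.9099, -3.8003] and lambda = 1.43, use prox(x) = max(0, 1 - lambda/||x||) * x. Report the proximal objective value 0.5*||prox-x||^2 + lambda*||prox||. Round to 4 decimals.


Step 1: Compute ||x||.
||x|| = 3.9077
Step 2: Compute scaling factor.
scale = max(0, 1 - 1.43/3.9077) = 0.6341
Step 3: prox(x) = [0.5769, -2.4096]
||prox(x)|| = 2.4777
Step 4: Proximal objective.
0.5*||prox-x||^2 = 1.0225
lambda*||prox|| = 3.5431
Total = 4.5656


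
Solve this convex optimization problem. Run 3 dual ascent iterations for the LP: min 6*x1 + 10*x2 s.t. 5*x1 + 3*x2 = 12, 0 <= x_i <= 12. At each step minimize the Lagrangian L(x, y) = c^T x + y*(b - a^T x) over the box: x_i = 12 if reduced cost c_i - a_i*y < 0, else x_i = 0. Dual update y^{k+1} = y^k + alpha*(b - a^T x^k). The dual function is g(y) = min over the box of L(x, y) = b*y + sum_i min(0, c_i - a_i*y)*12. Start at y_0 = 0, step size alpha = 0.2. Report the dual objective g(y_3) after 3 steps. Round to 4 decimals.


Dual ascent for LP: min 6*x1 + 10*x2, 5*x1 + 3*x2 = 12, 0 <= x_i <= 12
Step 1: y^k = 0.0, reduced costs: (6.0, 10.0)
  x^k = (0.0, 0.0), subgradient = b - a^T x = 12.0
  y^{k+1} = 0.0 + 0.2*12.0 = 2.4
Step 2: y^k = 2.4, reduced costs: (-6.0, 2.8)
  x^k = (12.0, 0.0), subgradient = b - a^T x = -48.0
  y^{k+1} = 2.4 + 0.2*-48.0 = -7.2
Step 3: y^k = -7.2, reduced costs: (42.0, 31.6)
  x^k = (0.0, 0.0), subgradient = b - a^T x = 12.0
  y^{k+1} = -7.2 + 0.2*12.0 = -4.8
Dual objective at y_3 = -4.8: reduced costs (30.0, 24.4), box minimizer x = (0.0, 0.0)
g(y_3) = b*y + (c1 - a1*y)*x1 + (c2 - a2*y)*x2 = 12*(-4.8) + 30.0*0.0 + 24.4*0.0 = -57.6 + 0.0 + 0.0 = -57.6


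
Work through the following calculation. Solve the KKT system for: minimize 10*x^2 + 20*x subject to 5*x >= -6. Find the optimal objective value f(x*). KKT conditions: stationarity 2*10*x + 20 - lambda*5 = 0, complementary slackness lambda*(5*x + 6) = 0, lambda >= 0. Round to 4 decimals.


Step 1: Try lambda = 0 (constraint inactive).
Stationarity: 2*10*x + 20 = 0
x* = -20/(2*10) = -1.0
Check constraint: 5*-1.0 = -5.0 >= -6 -- satisfied.
Step 2: Compute optimal value.
f(x*) = 10*(-1.0)^2 + 20*(-1.0) = -10.0


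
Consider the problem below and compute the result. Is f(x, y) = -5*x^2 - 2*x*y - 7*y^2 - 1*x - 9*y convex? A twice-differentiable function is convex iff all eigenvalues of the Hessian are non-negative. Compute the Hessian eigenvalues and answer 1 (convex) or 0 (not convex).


The Hessian of f(x,y) = -5*x^2 - 2*x*y - 7*y^2 - 1*x - 9*y is:
H = [[-10, -2], [-2, -14]]
Trace = -10 - 14 = -24
Determinant = -10*-14 - (-2)^2 = 136
Discriminant = (-24)^2 - 4*136 = 32.0
Eigenvalues: lambda_1 = -14.8284, lambda_2 = -9.1716
The function is not convex.

0


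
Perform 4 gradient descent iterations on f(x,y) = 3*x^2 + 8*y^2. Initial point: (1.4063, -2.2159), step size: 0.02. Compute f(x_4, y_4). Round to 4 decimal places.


Gradient descent on f(x,y) = 3*x^2 + 8*y^2.
Starting point: (1.4063, -2.2159), alpha = 0.02
Step 1: grad_x = 2*3*1.4063 = 8.4378, grad_y = 2*8*-2.2159 = -35.4544
  x_1 = 1.4063 - 0.02*8.4378 = 1.2375
  y_1 = -2.2159 - 0.02*-35.4544 = -1.5068
Step 2: grad_x = 2*3*1.2375 = 7.4253, grad_y = 2*8*-1.5068 = -24.109
  x_2 = 1.2375 - 0.02*7.4253 = 1.089
  y_2 = -1.5068 - 0.02*-24.109 = -1.0246
Step 3: grad_x = 2*3*1.089 = 6.5342, grad_y = 2*8*-1.0246 = -16.3941
  x_3 = 1.089 - 0.02*6.5342 = 0.9584
  y_3 = -1.0246 - 0.02*-16.3941 = -0.6967
Step 4: grad_x = 2*3*0.9584 = 5.7501, grad_y = 2*8*-0.6967 = -11.148
  x_4 = 0.9584 - 0.02*5.7501 = 0.8434
  y_4 = -0.6967 - 0.02*-11.148 = -0.4738
f(0.8434, -0.4738) = 3*0.8434^2 + 8*(-0.4738)^2 = 3.9295


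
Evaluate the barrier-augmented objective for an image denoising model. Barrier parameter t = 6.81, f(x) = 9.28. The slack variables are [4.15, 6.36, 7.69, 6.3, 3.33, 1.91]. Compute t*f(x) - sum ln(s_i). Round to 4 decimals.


Step 1: Compute log-barrier.
ln values: [1.4231, 1.85, 2.0399, 1.8405, 1.203, 0.6471]
phi = -(1.4231 + 1.85 + 2.0399 + 1.8405 + 1.203 + 0.6471) = -9.0037
Step 2: Compute augmented objective.
t*f(x) = 6.81*9.28 = 63.1968
Total = 63.1968 - 9.0037 = 54.1931


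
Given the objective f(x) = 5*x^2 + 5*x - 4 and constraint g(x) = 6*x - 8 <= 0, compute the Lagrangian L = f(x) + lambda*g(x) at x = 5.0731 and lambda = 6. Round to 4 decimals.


Step 1: Evaluate f(x).
f(5.0731) = 5*5.0731^2 + 5*5.0731 - 4 = 150.0472
Step 2: Evaluate g(x).
g(5.0731) = 6*5.0731 - 8 = 22.4386
Step 3: Compute Lagrangian.
L = 150.0472 + 6*22.4386 = 284.6788


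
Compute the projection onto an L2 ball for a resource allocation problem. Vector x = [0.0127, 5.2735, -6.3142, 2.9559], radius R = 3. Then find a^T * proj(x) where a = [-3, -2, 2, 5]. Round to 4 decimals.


Step 1: Compute ||x|| (intermediates to 6 decimals).
||x|| = sqrt(0.0127^2 + 5.2735^2 + (-6.3142)^2 + 2.9559^2) = 8.741649
Step 2: Project.
Since ||x|| > R, scale = R/||x|| = 3/8.741649 = 0.343185, proj(x) = scale * x
proj(x) = [0.004358, 1.809786, -2.166939, 1.014421]
Step 3: Dot product.
a^T * proj(x) = -3*0.004358 - 2*1.809786 + 2*(-2.166939) + 5*1.014421 = -2.8944


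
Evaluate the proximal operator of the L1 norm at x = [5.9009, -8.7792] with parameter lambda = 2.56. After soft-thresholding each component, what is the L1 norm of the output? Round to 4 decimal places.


Soft-thresholding with lambda = 2.56:
prox(5.9009) = sign(5.9009)*max(|5.9009| - 2.56, 0) = 3.3409
prox(-8.7792) = sign(-8.7792)*max(|-8.7792| - 2.56, 0) = -6.2192
prox(x) = [3.3409, -6.2192]
||prox(x)||_1 = 3.3409 + 6.2192 = 9.5601


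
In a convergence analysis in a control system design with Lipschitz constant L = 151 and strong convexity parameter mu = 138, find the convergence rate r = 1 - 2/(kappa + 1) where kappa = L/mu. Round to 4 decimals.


Step 1: Compute the condition number.
kappa = L/mu = 151/138 = 1.0942
Step 2: Compute the convergence rate.
r = 1 - 2/(kappa + 1) = 1 - 2*mu/(L + mu) = (L - mu)/(L + mu) = 13/289 = 0.045


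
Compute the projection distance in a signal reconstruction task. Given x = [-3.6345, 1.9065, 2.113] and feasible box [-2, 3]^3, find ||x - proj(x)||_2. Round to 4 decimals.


Project each component onto [-2, 3].
clip(-3.6345) = -2.0, clip(1.9065) = 1.9065, clip(2.113) = 2.113
Projection = [-2.0, 1.9065, 2.113]
Squared diffs: [2.6716, 0.0, 0.0]
Distance = sqrt(2.6716) = 1.6345


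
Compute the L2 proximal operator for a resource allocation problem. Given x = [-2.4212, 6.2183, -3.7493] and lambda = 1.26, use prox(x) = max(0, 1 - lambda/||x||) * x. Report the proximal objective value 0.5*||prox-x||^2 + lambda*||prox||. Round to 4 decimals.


Step 1: Compute ||x||.
||x|| = 7.6542
Step 2: Compute scaling factor.
scale = max(0, 1 - 1.26/7.6542) = 0.8354
Step 3: prox(x) = [-2.0226, 5.1947, -3.1321]
||prox(x)|| = 6.3942
Step 4: Proximal objective.
0.5*||prox-x||^2 = 0.7938
lambda*||prox|| = 8.0567
Total = 8.8505


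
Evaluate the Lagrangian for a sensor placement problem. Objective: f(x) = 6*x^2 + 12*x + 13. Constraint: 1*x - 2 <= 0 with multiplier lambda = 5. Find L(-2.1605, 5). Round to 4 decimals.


Step 1: Evaluate f(x).
f(-2.1605) = 6*(-2.1605)^2 + 12*(-2.1605) + 13 = 15.0806
Step 2: Evaluate g(x).
g(-2.1605) = 1*-2.1605 - 2 = -4.1605
Step 3: Compute Lagrangian.
L = 15.0806 + 5*-4.1605 = -5.7219


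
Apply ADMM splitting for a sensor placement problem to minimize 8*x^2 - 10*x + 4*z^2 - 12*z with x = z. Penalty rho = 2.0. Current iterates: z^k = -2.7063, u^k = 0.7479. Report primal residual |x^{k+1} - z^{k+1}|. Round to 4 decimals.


ADMM iteration with rho = 2.0, z^k = -2.7063, u^k = 0.7479
Step 1: x-update.
Minimize 8*x^2 - 10*x + (2.0/2)*(x + 2.7063 + 0.7479)^2
FOC: (2*8 + 2.0)*x = 10 + 2.0*(-2.7063 - 0.7479)
x^{k+1} = 0.1718
Step 2: z-update.
Minimize 4*z^2 - 12*z + (2.0/2)*(0.1718 - z + 0.7479)^2
FOC: (2*4 + 2.0)*z = 12 + 2.0*(0.1718 + 0.7479)
z^{k+1} = 1.3839
Step 3: u-update.
u^{k+1} = 0.7479 + 0.1718 - 1.3839 = -0.4643
Step 4: Primal residual = |0.1718 - 1.3839| = 1.2122


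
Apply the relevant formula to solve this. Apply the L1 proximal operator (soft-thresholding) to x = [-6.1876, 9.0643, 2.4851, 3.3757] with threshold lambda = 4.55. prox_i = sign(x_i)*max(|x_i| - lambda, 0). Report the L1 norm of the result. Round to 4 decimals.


Soft-thresholding with lambda = 4.55:
prox(-6.1876) = sign(-6.1876)*max(|-6.1876| - 4.55, 0) = -1.6376
prox(9.0643) = sign(9.0643)*max(|9.0643| - 4.55, 0) = 4.5143
prox(2.4851) = sign(2.4851)*max(|2.4851| - 4.55, 0) = 0.0
prox(3.3757) = sign(3.3757)*max(|3.3757| - 4.55, 0) = 0.0
prox(x) = [-1.6376, 4.5143, 0.0, 0.0]
||prox(x)||_1 = 1.6376 + 4.5143 + 0.0 + 0.0 = 6.1519


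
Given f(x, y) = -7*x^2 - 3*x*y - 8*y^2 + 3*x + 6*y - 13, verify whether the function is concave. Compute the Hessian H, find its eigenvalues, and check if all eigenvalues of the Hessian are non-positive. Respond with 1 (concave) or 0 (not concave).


The Hessian of f(x,y) = -7*x^2 - 3*x*y - 8*y^2 + 3*x + 6*y - 13 is:
H = [[-14, -3], [-3, -16]]
Trace = -14 - 16 = -30
Determinant = -14*-16 - (-3)^2 = 215
Discriminant = (-30)^2 - 4*215 = 40.0
Eigenvalues: lambda_1 = -18.1623, lambda_2 = -11.8377
The function is concave.

1


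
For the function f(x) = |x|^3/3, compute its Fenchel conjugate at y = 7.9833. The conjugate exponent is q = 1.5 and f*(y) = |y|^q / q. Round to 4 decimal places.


The conjugate exponent q satisfies 1/p + 1/q = 1.
p = 3, so q = 3/(3 - 1) = 1.5
|y|^q = 7.9833^1.5 = 22.5566
f*(7.9833) = 22.5566 / 1.5 = 15.0377


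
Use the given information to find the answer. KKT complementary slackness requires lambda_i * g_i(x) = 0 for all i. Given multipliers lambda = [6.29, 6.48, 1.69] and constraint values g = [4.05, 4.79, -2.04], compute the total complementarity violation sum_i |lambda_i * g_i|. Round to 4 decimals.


KKT complementary slackness check:
lambda_1 * g_1 = 6.29 * 4.05 = 25.4745
lambda_2 * g_2 = 6.48 * 4.79 = 31.0392
lambda_3 * g_3 = 1.69 * -2.04 = -3.4476
Total violation = 25.4745 + 31.0392 + 3.4476 = 59.9613


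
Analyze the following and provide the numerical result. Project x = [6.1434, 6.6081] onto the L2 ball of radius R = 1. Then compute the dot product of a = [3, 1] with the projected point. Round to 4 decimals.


Step 1: Compute ||x|| (intermediates to 6 decimals).
||x|| = sqrt(6.1434^2 + 6.6081^2) = 9.022658
Step 2: Project.
Since ||x|| > R, scale = R/||x|| = 1/9.022658 = 0.110832, proj(x) = scale * x
proj(x) = [0.680885, 0.732389]
Step 3: Dot product.
a^T * proj(x) = 3*0.680885 + 1*0.732389 = 2.775


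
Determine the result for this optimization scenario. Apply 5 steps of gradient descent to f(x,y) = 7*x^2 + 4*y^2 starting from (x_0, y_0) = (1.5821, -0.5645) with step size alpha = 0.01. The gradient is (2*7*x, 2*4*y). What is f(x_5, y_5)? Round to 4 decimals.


Gradient descent on f(x,y) = 7*x^2 + 4*y^2.
Starting point: (1.5821, -0.5645), alpha = 0.01
Step 1: grad_x = 2*7*1.5821 = 22.1494, grad_y = 2*4*-0.5645 = -4.516
  x_1 = 1.5821 - 0.01*22.1494 = 1.3606
  y_1 = -0.5645 - 0.01*-4.516 = -0.5193
Step 2: grad_x = 2*7*1.3606 = 19.0485, grad_y = 2*4*-0.5193 = -4.1547
  x_2 = 1.3606 - 0.01*19.0485 = 1.1701
  y_2 = -0.5193 - 0.01*-4.1547 = -0.4778
Step 3: grad_x = 2*7*1.1701 = 16.3817, grad_y = 2*4*-0.4778 = -3.8223
  x_3 = 1.1701 - 0.01*16.3817 = 1.0063
  y_3 = -0.4778 - 0.01*-3.8223 = -0.4396
Step 4: grad_x = 2*7*1.0063 = 14.0883, grad_y = 2*4*-0.4396 = -3.5166
  x_4 = 1.0063 - 0.01*14.0883 = 0.8654
  y_4 = -0.4396 - 0.01*-3.5166 = -0.4044
Step 5: grad_x = 2*7*0.8654 = 12.1159, grad_y = 2*4*-0.4044 = -3.2352
  x_5 = 0.8654 - 0.01*12.1159 = 0.7443
  y_5 = -0.4044 - 0.01*-3.2352 = -0.3721
f(0.7443, -0.3721) = 7*0.7443^2 + 4*(-0.3721)^2 = 4.4312


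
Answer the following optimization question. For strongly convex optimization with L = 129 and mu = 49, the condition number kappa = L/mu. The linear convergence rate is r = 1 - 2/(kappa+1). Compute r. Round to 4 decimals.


Step 1: Compute the condition number.
kappa = L/mu = 129/49 = 2.6327
Step 2: Compute the convergence rate.
r = 1 - 2/(kappa + 1) = 1 - 2*mu/(L + mu) = (L - mu)/(L + mu) = 80/178 = 0.4494


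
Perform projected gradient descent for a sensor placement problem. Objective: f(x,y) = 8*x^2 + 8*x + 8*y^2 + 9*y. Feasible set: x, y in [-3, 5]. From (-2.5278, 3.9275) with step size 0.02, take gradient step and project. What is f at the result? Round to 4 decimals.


Step 1: Compute gradient at (-2.5278, 3.9275).
grad_x = 2*8*-2.5278 + 8 = -32.4448
grad_y = 2*8*3.9275 + 9 = 71.84
Step 2: Gradient step.
x_raw = -2.5278 - 0.02*-32.4448 = -1.8789
y_raw = 3.9275 - 0.02*71.84 = 2.4907
Step 3: Project onto [-3, 5].
x_proj = clip(-1.8789) = -1.8789
y_proj = clip(2.4907) = 2.4907
Step 4: Evaluate f.
f(-1.8789, 2.4907) = 85.256


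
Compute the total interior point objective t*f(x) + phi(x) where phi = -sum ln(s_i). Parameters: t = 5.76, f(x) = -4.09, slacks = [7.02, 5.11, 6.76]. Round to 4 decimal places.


Step 1: Compute log-barrier.
ln values: [1.9488, 1.6312, 1.911]
phi = -(1.9488 + 1.6312 + 1.911) = -5.491
Step 2: Compute augmented objective.
t*f(x) = 5.76*-4.09 = -23.5584
Total = -23.5584 - 5.491 = -29.0494


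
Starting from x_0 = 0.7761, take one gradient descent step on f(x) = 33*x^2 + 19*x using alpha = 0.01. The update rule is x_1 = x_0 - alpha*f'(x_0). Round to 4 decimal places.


We compute the gradient at x_0 and apply the update.
f'(x) = 66*x + 19
f'(0.7761) = 66*0.7761 + 19 = 70.2226
x_1 = 0.7761 - 0.01*70.2226 = 0.0739


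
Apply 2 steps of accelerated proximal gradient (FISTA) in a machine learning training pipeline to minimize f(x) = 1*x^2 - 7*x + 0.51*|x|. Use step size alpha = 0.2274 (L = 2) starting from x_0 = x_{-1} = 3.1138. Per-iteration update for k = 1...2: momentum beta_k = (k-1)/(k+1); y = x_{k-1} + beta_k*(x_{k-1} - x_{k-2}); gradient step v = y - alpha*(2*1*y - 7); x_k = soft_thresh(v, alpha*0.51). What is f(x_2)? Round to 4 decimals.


FISTA on f(x) = 1*x^2 - 7*x + 0.51*|x|
L = 2, alpha = 0.2274
Iteration 1: beta = 0.0, y = 3.1138 + 0.0*(3.1138 - 3.1138) = 3.1138
  grad(y) = -0.7724, v = y - alpha*grad = 3.2894
  prox(v) = soft_thresh(3.2894, 0.116) = 3.1735
Iteration 2: beta = 0.3333, y = 3.1735 + 0.3333*(3.1735 - 3.1138) = 3.1934
  grad(y) = -0.6133, v = y - alpha*grad = 3.3328
  prox(v) = soft_thresh(3.3328, 0.116) = 3.2168
f(x_2) = 1*3.2168^2 - 7*3.2168 + 0.51*|3.2168| = -10.5292


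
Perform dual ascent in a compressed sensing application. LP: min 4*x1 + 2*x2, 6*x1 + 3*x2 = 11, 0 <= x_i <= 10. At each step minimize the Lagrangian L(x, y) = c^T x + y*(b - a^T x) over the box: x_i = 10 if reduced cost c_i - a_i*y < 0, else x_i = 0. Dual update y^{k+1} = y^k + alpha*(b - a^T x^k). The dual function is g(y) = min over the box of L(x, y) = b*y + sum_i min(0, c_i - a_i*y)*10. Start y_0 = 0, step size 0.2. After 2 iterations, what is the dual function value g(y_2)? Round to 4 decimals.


Dual ascent for LP: min 4*x1 + 2*x2, 6*x1 + 3*x2 = 11, 0 <= x_i <= 10
Step 1: y^k = 0.0, reduced costs: (4.0, 2.0)
  x^k = (0.0, 0.0), subgradient = b - a^T x = 11.0
  y^{k+1} = 0.0 + 0.2*11.0 = 2.2
Step 2: y^k = 2.2, reduced costs: (-9.2, -4.6)
  x^k = (10.0, 10.0), subgradient = b - a^T x = -79.0
  y^{k+1} = 2.2 + 0.2*-79.0 = -13.6
Dual objective at y_2 = -13.6: reduced costs (85.6, 42.8), box minimizer x = (0.0, 0.0)
g(y_2) = b*y + (c1 - a1*y)*x1 + (c2 - a2*y)*x2 = 11*(-13.6) + 85.6*0.0 + 42.8*0.0 = -149.6 + 0.0 + 0.0 = -149.6


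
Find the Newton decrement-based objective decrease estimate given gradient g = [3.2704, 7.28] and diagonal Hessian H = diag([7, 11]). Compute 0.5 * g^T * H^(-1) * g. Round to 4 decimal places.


Step 1: H is diagonal, so H^(-1) * g = [0.4672, 0.6618].
Step 2: g^T H^(-1) g = sum_i g_i^2 / H_ii
  = (3.2704)^2/7 + (7.28)^2/11
  = 1.5279 + 4.818 = 6.346
Step 3: Objective decrease = 0.5 * g^T H^(-1) g = 3.173


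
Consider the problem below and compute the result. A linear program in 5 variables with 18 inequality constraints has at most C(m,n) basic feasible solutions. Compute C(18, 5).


Each vertex corresponds to some choice of n active constraints out of m, so the number of vertices is at most C(m, n) = m! / (n!(m-n)!).
m = 18, n = 5
Numerator: 18 * 17 * 16 * 15 * 14
Denominator: 5! = 120
C(18, 5) = 8568


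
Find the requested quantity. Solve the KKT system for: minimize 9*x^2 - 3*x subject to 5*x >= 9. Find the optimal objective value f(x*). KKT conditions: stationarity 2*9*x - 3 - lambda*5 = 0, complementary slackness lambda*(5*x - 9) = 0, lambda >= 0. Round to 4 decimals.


Step 1: Try lambda = 0 (constraint inactive).
x_unc = 3/(2*9) = 0.1667
Check: 5*0.1667 = 0.8335 < 9 -- violated!
Step 2: Constraint must be active: 5*x = 9
x* = 9/5 = 1.8
lambda = (2*9*1.8 - 3)/5 = 5.88
Step 3: Compute optimal value.
f(x*) = 9*1.8^2 - 3*1.8 = 23.76


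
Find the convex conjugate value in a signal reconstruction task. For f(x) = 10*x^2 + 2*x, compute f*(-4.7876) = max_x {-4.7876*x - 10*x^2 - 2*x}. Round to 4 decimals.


f*(y) = sup_x {y*x - a*x^2 - b*x} = sup_x {(y-b)*x - a*x^2}
FOC: (y - b) - 2a*x = 0 => x* = (y - b)/(2a)
x* = (-4.7876 - 2)/(2*10) = -0.3394
f*(-4.7876) = (y-b)^2/(4a) = (-4.7876 - 2)^2/(4*10)
= 46.0715/40 = 1.1518


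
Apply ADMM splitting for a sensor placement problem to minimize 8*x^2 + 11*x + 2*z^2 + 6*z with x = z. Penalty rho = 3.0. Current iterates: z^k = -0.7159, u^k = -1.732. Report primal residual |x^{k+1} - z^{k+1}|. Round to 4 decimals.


ADMM iteration with rho = 3.0, z^k = -0.7159, u^k = -1.732
Step 1: x-update.
Minimize 8*x^2 + 11*x + (3.0/2)*(x + 0.7159 - 1.732)^2
FOC: (2*8 + 3.0)*x = -11 + 3.0*(-0.7159 + 1.732)
x^{k+1} = -0.4185
Step 2: z-update.
Minimize 2*z^2 + 6*z + (3.0/2)*(-0.4185 - z - 1.732)^2
FOC: (2*2 + 3.0)*z = -6 + 3.0*(-0.4185 - 1.732)
z^{k+1} = -1.7788
Step 3: u-update.
u^{k+1} = -1.732 - 0.4185 + 1.7788 = -0.3717
Step 4: Primal residual = |-0.4185 + 1.7788| = 1.3603


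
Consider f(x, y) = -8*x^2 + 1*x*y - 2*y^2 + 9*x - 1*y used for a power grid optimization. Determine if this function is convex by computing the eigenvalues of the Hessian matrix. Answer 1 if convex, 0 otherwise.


The Hessian of f(x,y) = -8*x^2 + 1*x*y - 2*y^2 + 9*x - 1*y is:
H = [[-16, 1], [1, -4]]
Trace = -16 - 4 = -20
Determinant = -16*-4 - (1)^2 = 63
Discriminant = (-20)^2 - 4*63 = 148.0
Eigenvalues: lambda_1 = -16.0828, lambda_2 = -3.9172
The function is not convex.

0


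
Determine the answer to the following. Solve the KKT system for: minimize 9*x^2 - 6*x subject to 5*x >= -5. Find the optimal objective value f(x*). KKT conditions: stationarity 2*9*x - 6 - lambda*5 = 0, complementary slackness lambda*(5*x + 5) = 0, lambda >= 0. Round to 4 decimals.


Step 1: Try lambda = 0 (constraint inactive).
Stationarity: 2*9*x - 6 = 0
x* = 6/(2*9) = 1/3 = 0.3333 (rounded; the exact value 1/3 is used below)
Check constraint: 5*0.3333 = 1.6665 >= -5 -- satisfied.
Step 2: Compute optimal value.
f(x*) = 9*(1/3)^2 - 6*(1/3) = -1.0


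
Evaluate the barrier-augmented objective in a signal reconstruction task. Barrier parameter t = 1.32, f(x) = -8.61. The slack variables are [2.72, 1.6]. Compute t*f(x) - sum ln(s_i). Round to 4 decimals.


Step 1: Compute log-barrier.
ln values: [1.0006, 0.47]
phi = -(1.0006 + 0.47) = -1.4706
Step 2: Compute augmented objective.
t*f(x) = 1.32*-8.61 = -11.3652
Total = -11.3652 - 1.4706 = -12.8358


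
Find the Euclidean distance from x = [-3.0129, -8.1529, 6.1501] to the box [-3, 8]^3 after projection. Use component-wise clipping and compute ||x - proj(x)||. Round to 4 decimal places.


Project each component onto [-3, 8].
clip(-3.0129) = -3.0, clip(-8.1529) = -3.0, clip(6.1501) = 6.1501
Projection = [-3.0, -3.0, 6.1501]
Squared diffs: [0.0002, 26.5524, 0.0]
Distance = sqrt(26.5526) = 5.1529


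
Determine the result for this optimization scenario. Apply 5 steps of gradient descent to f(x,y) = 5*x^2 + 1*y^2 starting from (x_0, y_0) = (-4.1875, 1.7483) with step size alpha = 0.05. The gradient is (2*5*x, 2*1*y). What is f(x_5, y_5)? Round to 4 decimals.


Gradient descent on f(x,y) = 5*x^2 + 1*y^2.
Starting point: (-4.1875, 1.7483), alpha = 0.05
Step 1: grad_x = 2*5*-4.1875 = -41.875, grad_y = 2*1*1.7483 = 3.4966
  x_1 = -4.1875 - 0.05*-41.875 = -2.0938
  y_1 = 1.7483 - 0.05*3.4966 = 1.5735
Step 2: grad_x = 2*5*-2.0938 = -20.9375, grad_y = 2*1*1.5735 = 3.1469
  x_2 = -2.0938 - 0.05*-20.9375 = -1.0469
  y_2 = 1.5735 - 0.05*3.1469 = 1.4161
Step 3: grad_x = 2*5*-1.0469 = -10.4688, grad_y = 2*1*1.4161 = 2.8322
  x_3 = -1.0469 - 0.05*-10.4688 = -0.5234
  y_3 = 1.4161 - 0.05*2.8322 = 1.2745
Step 4: grad_x = 2*5*-0.5234 = -5.2344, grad_y = 2*1*1.2745 = 2.549
  x_4 = -0.5234 - 0.05*-5.2344 = -0.2617
  y_4 = 1.2745 - 0.05*2.549 = 1.1471
Step 5: grad_x = 2*5*-0.2617 = -2.6172, grad_y = 2*1*1.1471 = 2.2941
  x_5 = -0.2617 - 0.05*-2.6172 = -0.1309
  y_5 = 1.1471 - 0.05*2.2941 = 1.0324
f(-0.1309, 1.0324) = 5*(-0.1309)^2 + 1*1.0324^2 = 1.1514


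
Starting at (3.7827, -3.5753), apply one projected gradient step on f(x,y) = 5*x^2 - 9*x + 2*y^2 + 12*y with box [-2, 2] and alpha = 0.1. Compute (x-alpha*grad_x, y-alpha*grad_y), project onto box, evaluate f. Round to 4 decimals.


Step 1: Compute gradient at (3.7827, -3.5753).
grad_x = 2*5*3.7827 - 9 = 28.827
grad_y = 2*2*-3.5753 + 12 = -2.3012
Step 2: Gradient step.
x_raw = 3.7827 - 0.1*28.827 = 0.9
y_raw = -3.5753 - 0.1*-2.3012 = -3.3452
Step 3: Project onto [-2, 2].
x_proj = clip(0.9) = 0.9
y_proj = clip(-3.3452) = -2.0
Step 4: Evaluate f.
f(0.9, -2.0) = -20.05


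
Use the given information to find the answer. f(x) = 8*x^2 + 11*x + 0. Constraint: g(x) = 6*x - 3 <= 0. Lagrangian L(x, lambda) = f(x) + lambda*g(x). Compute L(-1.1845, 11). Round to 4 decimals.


Step 1: Evaluate f(x).
f(-1.1845) = 8*(-1.1845)^2 + 11*(-1.1845) + 0 = -1.8052
Step 2: Evaluate g(x).
g(-1.1845) = 6*-1.1845 - 3 = -10.107
Step 3: Compute Lagrangian.
L = -1.8052 + 11*-10.107 = -112.9822


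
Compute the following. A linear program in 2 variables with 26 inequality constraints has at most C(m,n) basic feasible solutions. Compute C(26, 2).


Each vertex corresponds to some choice of n active constraints out of m, so the number of vertices is at most C(m, n) = m! / (n!(m-n)!).
m = 26, n = 2
Numerator: 26 * 25
Denominator: 2! = 2
C(26, 2) = 325


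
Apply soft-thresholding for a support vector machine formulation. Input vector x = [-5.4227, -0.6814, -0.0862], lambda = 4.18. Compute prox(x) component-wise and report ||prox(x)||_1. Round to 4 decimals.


Soft-thresholding with lambda = 4.18:
prox(-5.4227) = sign(-5.4227)*max(|-5.4227| - 4.18, 0) = -1.2427
prox(-0.6814) = sign(-0.6814)*max(|-0.6814| - 4.18, 0) = 0.0
prox(-0.0862) = sign(-0.0862)*max(|-0.0862| - 4.18, 0) = 0.0
prox(x) = [-1.2427, 0.0, 0.0]
||prox(x)||_1 = 1.2427 + 0.0 + 0.0 = 1.2427


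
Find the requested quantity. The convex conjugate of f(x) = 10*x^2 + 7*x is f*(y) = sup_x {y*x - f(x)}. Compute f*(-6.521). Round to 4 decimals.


f*(y) = sup_x {y*x - a*x^2 - b*x} = sup_x {(y-b)*x - a*x^2}
FOC: (y - b) - 2a*x = 0 => x* = (y - b)/(2a)
x* = (-6.521 - 7)/(2*10) = -0.6761
f*(-6.521) = (y-b)^2/(4a) = (-6.521 - 7)^2/(4*10)
= 182.8174/40 = 4.5704
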